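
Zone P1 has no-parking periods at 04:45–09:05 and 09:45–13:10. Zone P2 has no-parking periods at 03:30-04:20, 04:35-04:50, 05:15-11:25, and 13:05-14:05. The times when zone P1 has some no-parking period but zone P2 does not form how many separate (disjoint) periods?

A \ B = 04:50-05:15, 11:25-13:05.
That is 2 disjoint pieces.

2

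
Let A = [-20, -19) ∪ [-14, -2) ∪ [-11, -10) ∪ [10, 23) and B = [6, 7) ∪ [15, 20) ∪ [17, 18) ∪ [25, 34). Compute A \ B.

A, merged: [-20, -19), [-14, -2), [10, 23).
B, merged: [6, 7), [15, 20), [25, 34).
[-20, -19): nothing removed.
[-14, -2): nothing removed.
[10, 23) \ B = [10, 15), [20, 23).

[-20, -19) ∪ [-14, -2) ∪ [10, 15) ∪ [20, 23)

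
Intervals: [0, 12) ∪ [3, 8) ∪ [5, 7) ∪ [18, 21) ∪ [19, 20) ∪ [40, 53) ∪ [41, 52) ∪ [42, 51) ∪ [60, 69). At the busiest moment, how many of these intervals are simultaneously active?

3

Walk the sorted start/end points keeping a running depth.
The depth first hits 3 at 5.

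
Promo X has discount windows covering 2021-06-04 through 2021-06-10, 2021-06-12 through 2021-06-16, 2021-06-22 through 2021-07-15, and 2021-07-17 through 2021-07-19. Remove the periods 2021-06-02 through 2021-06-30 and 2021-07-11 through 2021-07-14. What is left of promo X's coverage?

2021-06-04 through 2021-06-10: fully covered by B → removed.
2021-06-12 through 2021-06-16: fully covered by B → removed.
2021-06-22 through 2021-07-15 minus B → 2021-07-01 through 2021-07-10, 2021-07-15 through 2021-07-15.
2021-07-17 through 2021-07-19: no B overlap → unchanged.

2021-07-01 through 2021-07-10, 2021-07-15 through 2021-07-15, 2021-07-17 through 2021-07-19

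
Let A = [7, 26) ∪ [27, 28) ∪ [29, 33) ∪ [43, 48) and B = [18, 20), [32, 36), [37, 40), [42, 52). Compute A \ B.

[7, 18) ∪ [20, 26) ∪ [27, 28) ∪ [29, 32)

[7, 26) minus B → [7, 18), [20, 26).
[27, 28): no B overlap → unchanged.
[29, 33) minus B → [29, 32).
[43, 48): fully covered by B → removed.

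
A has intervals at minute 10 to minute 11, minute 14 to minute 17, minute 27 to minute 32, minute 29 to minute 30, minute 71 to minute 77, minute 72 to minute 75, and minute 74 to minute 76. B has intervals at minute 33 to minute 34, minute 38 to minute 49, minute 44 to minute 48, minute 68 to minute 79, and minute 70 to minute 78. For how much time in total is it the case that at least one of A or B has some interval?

Merge the first list: minute 10 to minute 11, minute 14 to minute 17, minute 27 to minute 32, minute 71 to minute 77.
Merge the second list: minute 33 to minute 34, minute 38 to minute 49, minute 68 to minute 79.
A ∪ B = minute 10 to minute 11, minute 14 to minute 17, minute 27 to minute 32, minute 33 to minute 34, minute 38 to minute 49, minute 68 to minute 79.
Total: 1 minute + 3 minutes + 5 minutes + 1 minute + 11 minutes + 11 minutes = 32 minutes.

32 minutes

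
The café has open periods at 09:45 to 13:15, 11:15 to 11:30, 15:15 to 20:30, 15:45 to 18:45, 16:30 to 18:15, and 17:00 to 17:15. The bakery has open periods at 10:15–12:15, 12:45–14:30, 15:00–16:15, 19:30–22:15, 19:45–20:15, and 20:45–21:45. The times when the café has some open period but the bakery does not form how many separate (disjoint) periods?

Merge the first list: 09:45-13:15, 15:15-20:30.
Merge the second list: 10:15-12:15, 12:45-14:30, 15:00-16:15, 19:30-22:15.
A \ B = 09:45-10:15, 12:15-12:45, 16:15-19:30.
That is 3 disjoint pieces.

3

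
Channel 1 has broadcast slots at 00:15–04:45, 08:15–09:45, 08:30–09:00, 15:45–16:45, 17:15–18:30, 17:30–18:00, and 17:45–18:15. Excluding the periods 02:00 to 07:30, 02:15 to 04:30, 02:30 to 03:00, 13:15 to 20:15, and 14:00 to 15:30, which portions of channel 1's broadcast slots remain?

00:15–02:00, 08:15–09:45

A, merged: 00:15–04:45, 08:15–09:45, 15:45–16:45, 17:15–18:30.
B, merged: 02:00–07:30, 13:15–20:15.
00:15–04:45 \ B = 00:15–02:00.
08:15–09:45: nothing removed.
15:45–16:45: entirely removed.
17:15–18:30: entirely removed.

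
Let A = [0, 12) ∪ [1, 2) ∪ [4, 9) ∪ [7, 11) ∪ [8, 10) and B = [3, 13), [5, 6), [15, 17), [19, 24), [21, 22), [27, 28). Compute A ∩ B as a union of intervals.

[3, 12)

First set merges to [0, 12).
Second set merges to [3, 13), [15, 17), [19, 24), [27, 28).
[0, 12) overlaps B on [3, 12).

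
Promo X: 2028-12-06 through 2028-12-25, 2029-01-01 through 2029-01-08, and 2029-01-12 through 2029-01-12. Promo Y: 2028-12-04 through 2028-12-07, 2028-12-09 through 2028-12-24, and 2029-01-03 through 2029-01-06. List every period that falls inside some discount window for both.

2028-12-06 through 2028-12-25 ∩ B → 2028-12-06 through 2028-12-07, 2028-12-09 through 2028-12-24.
2029-01-01 through 2029-01-08 ∩ B → 2029-01-03 through 2029-01-06.
2029-01-12 through 2029-01-12 meets no B interval.

2028-12-06 through 2028-12-07, 2028-12-09 through 2028-12-24, 2029-01-03 through 2029-01-06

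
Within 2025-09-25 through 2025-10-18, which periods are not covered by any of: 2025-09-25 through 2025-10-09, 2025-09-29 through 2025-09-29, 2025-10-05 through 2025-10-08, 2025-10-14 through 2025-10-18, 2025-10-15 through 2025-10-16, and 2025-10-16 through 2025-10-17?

2025-10-10 through 2025-10-13

The merged coverage is 2025-09-25 through 2025-10-09, 2025-10-14 through 2025-10-18.
Gaps within 2025-09-25 through 2025-10-18: 2025-10-10 through 2025-10-13.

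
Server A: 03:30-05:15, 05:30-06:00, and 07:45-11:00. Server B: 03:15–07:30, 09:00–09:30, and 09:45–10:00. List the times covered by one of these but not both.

03:15–03:30, 05:15–05:30, 06:00–07:30, 07:45–09:00, 09:30–09:45, 10:00–11:00

A but not B: 07:45–09:00, 09:30–09:45, 10:00–11:00.
B but not A: 03:15–03:30, 05:15–05:30, 06:00–07:30.
Combining gives A △ B.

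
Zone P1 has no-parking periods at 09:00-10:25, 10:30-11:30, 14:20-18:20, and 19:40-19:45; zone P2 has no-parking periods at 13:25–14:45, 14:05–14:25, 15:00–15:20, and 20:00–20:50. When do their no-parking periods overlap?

14:20–14:45, 15:00–15:20

B, merged: 13:25–14:45, 15:00–15:20, 20:00–20:50.
09:00–10:25 meets no B interval.
10:30–11:30 meets no B interval.
14:20–18:20 ∩ B → 14:20–14:45, 15:00–15:20.
19:40–19:45 meets no B interval.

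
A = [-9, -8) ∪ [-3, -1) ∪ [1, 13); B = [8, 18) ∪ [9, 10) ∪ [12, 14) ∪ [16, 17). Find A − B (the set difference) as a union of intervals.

Merge the second list: [8, 18).
[-9, -8): no B overlap → unchanged.
[-3, -1): no B overlap → unchanged.
[1, 13) minus B → [1, 8).

[-9, -8) ∪ [-3, -1) ∪ [1, 8)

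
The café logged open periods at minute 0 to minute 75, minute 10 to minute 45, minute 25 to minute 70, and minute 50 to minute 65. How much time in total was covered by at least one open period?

75 minutes

Merged: minute 0 to minute 75.
Length: 75 minutes.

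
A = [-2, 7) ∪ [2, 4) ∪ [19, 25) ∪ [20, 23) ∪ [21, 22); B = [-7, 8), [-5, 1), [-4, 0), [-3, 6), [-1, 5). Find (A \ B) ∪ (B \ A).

First set merges to [-2, 7), [19, 25).
Second set merges to [-7, 8).
A \ B = [19, 25).
B \ A = [-7, -2), [7, 8).
Union of the two gives the symmetric difference.

[-7, -2) ∪ [7, 8) ∪ [19, 25)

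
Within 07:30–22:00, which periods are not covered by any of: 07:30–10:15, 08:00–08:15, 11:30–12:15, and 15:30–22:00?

10:15-11:30, 12:15-15:30

After merging, the occupied span is 07:30-10:15, 11:30-12:15, 15:30-22:00.
Uncovered inside 07:30-22:00: 10:15-11:30, 12:15-15:30.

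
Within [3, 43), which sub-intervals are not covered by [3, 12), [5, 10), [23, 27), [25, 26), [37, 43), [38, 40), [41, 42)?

Covered (merged): [3, 12), [23, 27), [37, 43).
Gaps within [3, 43): [12, 23), [27, 37).

[12, 23) ∪ [27, 37)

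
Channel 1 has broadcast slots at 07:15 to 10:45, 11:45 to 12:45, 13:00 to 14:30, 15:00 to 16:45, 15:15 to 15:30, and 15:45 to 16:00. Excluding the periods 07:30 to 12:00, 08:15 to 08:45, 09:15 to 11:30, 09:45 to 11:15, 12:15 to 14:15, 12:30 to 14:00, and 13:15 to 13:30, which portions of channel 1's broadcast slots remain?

Merge the first list: 07:15-10:45, 11:45-12:45, 13:00-14:30, 15:00-16:45.
Merge the second list: 07:30-12:00, 12:15-14:15.
07:15-10:45 with B removed leaves 07:15-07:30.
11:45-12:45 with B removed leaves 12:00-12:15.
13:00-14:30 with B removed leaves 14:15-14:30.
15:00-16:45 is untouched.

07:15-07:30, 12:00-12:15, 14:15-14:30, 15:00-16:45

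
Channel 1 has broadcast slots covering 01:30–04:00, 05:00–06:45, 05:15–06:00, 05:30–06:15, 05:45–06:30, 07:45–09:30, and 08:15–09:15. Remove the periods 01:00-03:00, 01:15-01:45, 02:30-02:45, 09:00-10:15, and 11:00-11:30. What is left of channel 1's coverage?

First set merges to 01:30-04:00, 05:00-06:45, 07:45-09:30.
Second set merges to 01:00-03:00, 09:00-10:15, 11:00-11:30.
01:30-04:00 with B removed leaves 03:00-04:00.
05:00-06:45 is untouched.
07:45-09:30 with B removed leaves 07:45-09:00.

03:00-04:00, 05:00-06:45, 07:45-09:00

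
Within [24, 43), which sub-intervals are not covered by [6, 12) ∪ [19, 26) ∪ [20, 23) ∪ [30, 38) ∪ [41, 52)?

The merged coverage is [6, 12), [19, 26), [30, 38), [41, 52).
Complement within [24, 43): [26, 30), [38, 41).

[26, 30) ∪ [38, 41)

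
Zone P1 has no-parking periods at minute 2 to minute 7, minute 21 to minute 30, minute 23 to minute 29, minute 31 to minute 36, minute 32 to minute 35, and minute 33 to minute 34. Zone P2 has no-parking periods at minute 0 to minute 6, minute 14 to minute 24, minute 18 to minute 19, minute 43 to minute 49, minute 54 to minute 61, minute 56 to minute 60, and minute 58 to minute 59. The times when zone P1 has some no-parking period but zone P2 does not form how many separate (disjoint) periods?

3

A, merged: minute 2 to minute 7, minute 21 to minute 30, minute 31 to minute 36.
B, merged: minute 0 to minute 6, minute 14 to minute 24, minute 43 to minute 49, minute 54 to minute 61.
A \ B = minute 6 to minute 7, minute 24 to minute 30, minute 31 to minute 36.
That is 3 disjoint pieces.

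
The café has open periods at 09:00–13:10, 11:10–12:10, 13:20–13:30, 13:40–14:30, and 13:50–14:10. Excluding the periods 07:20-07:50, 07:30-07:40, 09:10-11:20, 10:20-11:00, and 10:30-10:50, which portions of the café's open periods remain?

09:00–09:10, 11:20–13:10, 13:20–13:30, 13:40–14:30

A, merged: 09:00–13:10, 13:20–13:30, 13:40–14:30.
B, merged: 07:20–07:50, 09:10–11:20.
09:00–13:10 minus B → 09:00–09:10, 11:20–13:10.
13:20–13:30: no B overlap → unchanged.
13:40–14:30: no B overlap → unchanged.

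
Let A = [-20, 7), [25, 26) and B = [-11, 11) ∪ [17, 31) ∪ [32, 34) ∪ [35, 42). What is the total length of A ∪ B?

A ∪ B = [-20, 11), [17, 31), [32, 34), [35, 42).
Total: 31 + 14 + 2 + 7 = 54.

54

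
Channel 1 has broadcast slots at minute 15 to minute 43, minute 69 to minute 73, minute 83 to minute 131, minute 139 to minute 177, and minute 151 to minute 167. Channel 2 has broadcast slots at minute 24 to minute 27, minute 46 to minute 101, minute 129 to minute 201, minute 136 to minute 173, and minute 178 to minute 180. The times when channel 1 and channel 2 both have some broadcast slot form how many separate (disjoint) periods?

5

First set merges to minute 15 to minute 43, minute 69 to minute 73, minute 83 to minute 131, minute 139 to minute 177.
Second set merges to minute 24 to minute 27, minute 46 to minute 101, minute 129 to minute 201.
A ∩ B = minute 24 to minute 27, minute 69 to minute 73, minute 83 to minute 101, minute 129 to minute 131, minute 139 to minute 177.
That is 5 disjoint pieces.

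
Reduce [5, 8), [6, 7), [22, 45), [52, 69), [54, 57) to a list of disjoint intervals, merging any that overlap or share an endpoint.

[5, 8) ∪ [22, 45) ∪ [52, 69)

[6, 7) overlaps/touches [5, 8) → extend to [5, 8).
[22, 45) is disjoint → start new block.
[52, 69) is disjoint → start new block.
[54, 57) overlaps/touches [52, 69) → extend to [52, 69).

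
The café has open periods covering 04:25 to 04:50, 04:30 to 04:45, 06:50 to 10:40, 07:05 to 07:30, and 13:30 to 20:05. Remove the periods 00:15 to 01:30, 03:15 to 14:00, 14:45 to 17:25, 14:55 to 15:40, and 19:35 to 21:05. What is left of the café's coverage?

14:00-14:45, 17:25-19:35

Merge the first list: 04:25-04:50, 06:50-10:40, 13:30-20:05.
Merge the second list: 00:15-01:30, 03:15-14:00, 14:45-17:25, 19:35-21:05.
04:25-04:50 lies entirely inside B → drops out.
06:50-10:40 lies entirely inside B → drops out.
13:30-20:05 with B removed leaves 14:00-14:45, 17:25-19:35.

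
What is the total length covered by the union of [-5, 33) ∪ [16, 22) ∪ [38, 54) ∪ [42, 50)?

Merged: [-5, 33), [38, 54).
Lengths: 38 + 16 = 54.

54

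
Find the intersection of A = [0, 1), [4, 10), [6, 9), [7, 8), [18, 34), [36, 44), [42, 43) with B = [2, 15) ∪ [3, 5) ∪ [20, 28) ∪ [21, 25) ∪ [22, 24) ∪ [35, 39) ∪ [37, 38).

[4, 10) ∪ [20, 28) ∪ [36, 39)

Merge the first list: [0, 1), [4, 10), [18, 34), [36, 44).
Merge the second list: [2, 15), [20, 28), [35, 39).
[0, 1) falls entirely outside B.
[4, 10) overlaps B on [4, 10).
[18, 34) overlaps B on [20, 28).
[36, 44) overlaps B on [36, 39).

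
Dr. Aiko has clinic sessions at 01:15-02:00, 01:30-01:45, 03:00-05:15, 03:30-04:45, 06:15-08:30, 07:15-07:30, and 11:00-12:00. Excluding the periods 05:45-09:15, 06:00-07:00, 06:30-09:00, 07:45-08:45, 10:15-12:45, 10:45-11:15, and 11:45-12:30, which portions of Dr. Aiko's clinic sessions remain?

01:15–02:00, 03:00–05:15

Merge the first list: 01:15–02:00, 03:00–05:15, 06:15–08:30, 11:00–12:00.
Merge the second list: 05:45–09:15, 10:15–12:45.
01:15–02:00: no B overlap → unchanged.
03:00–05:15: no B overlap → unchanged.
06:15–08:30: fully covered by B → removed.
11:00–12:00: fully covered by B → removed.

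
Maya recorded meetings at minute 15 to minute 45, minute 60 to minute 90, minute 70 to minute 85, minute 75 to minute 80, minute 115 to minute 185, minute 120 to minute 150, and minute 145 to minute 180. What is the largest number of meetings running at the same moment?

3

Sweep endpoints in order; track running count of active intervals.
Peak of 3 reached at minute 75.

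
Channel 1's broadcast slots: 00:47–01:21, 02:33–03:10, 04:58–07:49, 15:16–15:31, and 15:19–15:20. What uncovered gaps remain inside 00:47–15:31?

Covered (merged): 00:47–01:21, 02:33–03:10, 04:58–07:49, 15:16–15:31.
Complement within 00:47–15:31: 01:21–02:33, 03:10–04:58, 07:49–15:16.

01:21–02:33, 03:10–04:58, 07:49–15:16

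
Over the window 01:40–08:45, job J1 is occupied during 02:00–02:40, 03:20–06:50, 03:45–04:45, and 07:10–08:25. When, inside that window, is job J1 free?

01:40–02:00, 02:40–03:20, 06:50–07:10, 08:25–08:45

After merging, the occupied span is 02:00–02:40, 03:20–06:50, 07:10–08:25.
Uncovered inside 01:40–08:45: 01:40–02:00, 02:40–03:20, 06:50–07:10, 08:25–08:45.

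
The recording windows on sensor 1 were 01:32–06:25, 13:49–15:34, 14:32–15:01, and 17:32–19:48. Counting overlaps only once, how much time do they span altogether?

Merged: 01:32-06:25, 13:49-15:34, 17:32-19:48.
Lengths: 4 h 53 min + 1 h 45 min + 2 h 16 min = 8 h 54 min.

8 h 54 min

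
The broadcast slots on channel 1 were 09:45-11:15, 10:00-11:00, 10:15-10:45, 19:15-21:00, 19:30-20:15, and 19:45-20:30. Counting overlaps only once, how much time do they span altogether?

3 h 15 min

Merged: 09:45–11:15, 19:15–21:00.
Lengths: 1 h 30 min + 1 h 45 min = 3 h 15 min.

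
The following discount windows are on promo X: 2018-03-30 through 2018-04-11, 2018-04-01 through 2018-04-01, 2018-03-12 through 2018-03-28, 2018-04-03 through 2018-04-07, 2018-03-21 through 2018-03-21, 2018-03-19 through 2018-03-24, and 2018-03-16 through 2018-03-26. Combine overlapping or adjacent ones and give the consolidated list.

Sort by start: 2018-03-12 through 2018-03-28, 2018-03-16 through 2018-03-26, 2018-03-19 through 2018-03-24, 2018-03-21 through 2018-03-21, 2018-03-30 through 2018-04-11, 2018-04-01 through 2018-04-01, 2018-04-03 through 2018-04-07.
2018-03-16 through 2018-03-26 overlaps/touches 2018-03-12 through 2018-03-28 → extend to 2018-03-12 through 2018-03-28.
2018-03-19 through 2018-03-24 overlaps/touches 2018-03-12 through 2018-03-28 → extend to 2018-03-12 through 2018-03-28.
2018-03-21 through 2018-03-21 overlaps/touches 2018-03-12 through 2018-03-28 → extend to 2018-03-12 through 2018-03-28.
2018-03-30 through 2018-04-11 is disjoint → start new block.
2018-04-01 through 2018-04-01 overlaps/touches 2018-03-30 through 2018-04-11 → extend to 2018-03-30 through 2018-04-11.
2018-04-03 through 2018-04-07 overlaps/touches 2018-03-30 through 2018-04-11 → extend to 2018-03-30 through 2018-04-11.

2018-03-12 through 2018-03-28, 2018-03-30 through 2018-04-11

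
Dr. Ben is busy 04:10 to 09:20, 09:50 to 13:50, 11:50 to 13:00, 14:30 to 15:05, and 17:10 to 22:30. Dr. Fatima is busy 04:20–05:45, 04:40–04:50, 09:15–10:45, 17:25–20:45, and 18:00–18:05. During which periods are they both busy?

04:20–05:45, 09:15–09:20, 09:50–10:45, 17:25–20:45

A, merged: 04:10–09:20, 09:50–13:50, 14:30–15:05, 17:10–22:30.
B, merged: 04:20–05:45, 09:15–10:45, 17:25–20:45.
04:10–09:20 meets the second set on 04:20–05:45, 09:15–09:20.
09:50–13:50 meets the second set on 09:50–10:45.
14:30–15:05: no overlap with the second set.
17:10–22:30 meets the second set on 17:25–20:45.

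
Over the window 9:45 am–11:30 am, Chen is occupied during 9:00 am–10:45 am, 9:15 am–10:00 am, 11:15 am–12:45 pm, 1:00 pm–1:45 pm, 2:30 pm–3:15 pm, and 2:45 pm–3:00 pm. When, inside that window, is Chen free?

After merging, the occupied span is 9:00 am-10:45 am, 11:15 am-12:45 pm, 1:00 pm-1:45 pm, 2:30 pm-3:15 pm.
Complement within 9:45 am-11:30 am: 10:45 am-11:15 am.

10:45 am-11:15 am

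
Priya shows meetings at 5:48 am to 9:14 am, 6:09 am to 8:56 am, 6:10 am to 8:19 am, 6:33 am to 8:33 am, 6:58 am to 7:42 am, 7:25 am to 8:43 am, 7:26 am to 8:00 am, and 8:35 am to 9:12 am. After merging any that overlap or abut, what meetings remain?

6:09 am–8:56 am overlaps/touches 5:48 am–9:14 am → extend to 5:48 am–9:14 am.
6:10 am–8:19 am overlaps/touches 5:48 am–9:14 am → extend to 5:48 am–9:14 am.
6:33 am–8:33 am overlaps/touches 5:48 am–9:14 am → extend to 5:48 am–9:14 am.
6:58 am–7:42 am overlaps/touches 5:48 am–9:14 am → extend to 5:48 am–9:14 am.
7:25 am–8:43 am overlaps/touches 5:48 am–9:14 am → extend to 5:48 am–9:14 am.
7:26 am–8:00 am overlaps/touches 5:48 am–9:14 am → extend to 5:48 am–9:14 am.
8:35 am–9:12 am overlaps/touches 5:48 am–9:14 am → extend to 5:48 am–9:14 am.

5:48 am–9:14 am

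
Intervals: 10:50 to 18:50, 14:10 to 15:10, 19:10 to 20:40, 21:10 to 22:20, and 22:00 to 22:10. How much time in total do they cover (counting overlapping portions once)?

10 h 40 min

Merged: 10:50–18:50, 19:10–20:40, 21:10–22:20.
Lengths: 8 h + 1 h 30 min + 1 h 10 min = 10 h 40 min.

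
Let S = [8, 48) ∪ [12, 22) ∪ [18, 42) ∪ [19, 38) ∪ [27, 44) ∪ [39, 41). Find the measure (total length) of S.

40

Merged: [8, 48).
Length: 40.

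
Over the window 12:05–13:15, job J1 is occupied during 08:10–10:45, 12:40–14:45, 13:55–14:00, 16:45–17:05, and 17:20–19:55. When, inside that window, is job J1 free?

12:05-12:40

Covered (merged): 08:10-10:45, 12:40-14:45, 16:45-17:05, 17:20-19:55.
Complement within 12:05-13:15: 12:05-12:40.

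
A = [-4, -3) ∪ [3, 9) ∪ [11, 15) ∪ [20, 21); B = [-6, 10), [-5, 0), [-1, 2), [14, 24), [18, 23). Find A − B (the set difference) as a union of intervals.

Merge the second list: [-6, 10), [14, 24).
[-4, -3): entirely removed.
[3, 9): entirely removed.
[11, 15) \ B = [11, 14).
[20, 21): entirely removed.

[11, 14)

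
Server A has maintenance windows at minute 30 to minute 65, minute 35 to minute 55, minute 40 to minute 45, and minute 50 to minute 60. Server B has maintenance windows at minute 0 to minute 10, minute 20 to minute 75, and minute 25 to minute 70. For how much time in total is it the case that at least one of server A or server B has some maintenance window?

65 minutes

Merge the first list: minute 30 to minute 65.
Merge the second list: minute 0 to minute 10, minute 20 to minute 75.
A ∪ B = minute 0 to minute 10, minute 20 to minute 75.
Total: 10 minutes + 55 minutes = 65 minutes.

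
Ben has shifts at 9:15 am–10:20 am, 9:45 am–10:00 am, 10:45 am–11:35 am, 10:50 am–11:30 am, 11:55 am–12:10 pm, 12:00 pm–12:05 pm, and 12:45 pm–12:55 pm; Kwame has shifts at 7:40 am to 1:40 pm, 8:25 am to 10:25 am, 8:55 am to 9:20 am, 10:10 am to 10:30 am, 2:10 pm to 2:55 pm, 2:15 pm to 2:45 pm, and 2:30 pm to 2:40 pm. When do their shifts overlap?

9:15 am-10:20 am, 10:45 am-11:35 am, 11:55 am-12:10 pm, 12:45 pm-12:55 pm

Merge the first list: 9:15 am-10:20 am, 10:45 am-11:35 am, 11:55 am-12:10 pm, 12:45 pm-12:55 pm.
Merge the second list: 7:40 am-1:40 pm, 2:10 pm-2:55 pm.
9:15 am-10:20 am ∩ B → 9:15 am-10:20 am.
10:45 am-11:35 am ∩ B → 10:45 am-11:35 am.
11:55 am-12:10 pm ∩ B → 11:55 am-12:10 pm.
12:45 pm-12:55 pm ∩ B → 12:45 pm-12:55 pm.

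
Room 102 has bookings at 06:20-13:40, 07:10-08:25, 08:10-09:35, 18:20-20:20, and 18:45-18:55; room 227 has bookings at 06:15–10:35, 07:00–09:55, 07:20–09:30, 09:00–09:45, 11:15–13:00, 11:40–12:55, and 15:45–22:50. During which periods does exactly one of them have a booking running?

Merge the first list: 06:20–13:40, 18:20–20:20.
Merge the second list: 06:15–10:35, 11:15–13:00, 15:45–22:50.
Only in the first: 10:35–11:15, 13:00–13:40.
Only in the second: 06:15–06:20, 15:45–18:20, 20:20–22:50.
Together these are the periods covered by exactly one.

06:15–06:20, 10:35–11:15, 13:00–13:40, 15:45–18:20, 20:20–22:50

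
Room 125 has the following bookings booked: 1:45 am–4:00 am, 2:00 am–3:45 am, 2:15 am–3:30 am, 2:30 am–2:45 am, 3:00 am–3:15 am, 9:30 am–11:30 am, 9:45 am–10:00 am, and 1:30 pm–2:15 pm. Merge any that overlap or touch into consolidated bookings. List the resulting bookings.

2:00 am–3:45 am overlaps/touches 1:45 am–4:00 am → extend to 1:45 am–4:00 am.
2:15 am–3:30 am overlaps/touches 1:45 am–4:00 am → extend to 1:45 am–4:00 am.
2:30 am–2:45 am overlaps/touches 1:45 am–4:00 am → extend to 1:45 am–4:00 am.
3:00 am–3:15 am overlaps/touches 1:45 am–4:00 am → extend to 1:45 am–4:00 am.
9:30 am–11:30 am is disjoint → start new block.
9:45 am–10:00 am overlaps/touches 9:30 am–11:30 am → extend to 9:30 am–11:30 am.
1:30 pm–2:15 pm is disjoint → start new block.

1:45 am–4:00 am, 9:30 am–11:30 am, 1:30 pm–2:15 pm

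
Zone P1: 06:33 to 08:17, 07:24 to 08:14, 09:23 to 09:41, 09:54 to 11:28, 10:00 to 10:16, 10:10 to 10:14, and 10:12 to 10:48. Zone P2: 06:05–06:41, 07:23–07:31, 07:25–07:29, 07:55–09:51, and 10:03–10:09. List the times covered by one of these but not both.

06:05-06:33, 06:41-07:23, 07:31-07:55, 08:17-09:23, 09:41-09:51, 09:54-10:03, 10:09-11:28

First set merges to 06:33-08:17, 09:23-09:41, 09:54-11:28.
Second set merges to 06:05-06:41, 07:23-07:31, 07:55-09:51, 10:03-10:09.
A \ B = 06:41-07:23, 07:31-07:55, 09:54-10:03, 10:09-11:28.
B \ A = 06:05-06:33, 08:17-09:23, 09:41-09:51.
Union of the two gives the symmetric difference.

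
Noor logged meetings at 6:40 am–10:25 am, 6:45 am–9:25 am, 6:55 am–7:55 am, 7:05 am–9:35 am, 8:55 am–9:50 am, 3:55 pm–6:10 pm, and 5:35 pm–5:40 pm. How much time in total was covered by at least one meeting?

Merged: 6:40 am–10:25 am, 3:55 pm–6:10 pm.
Lengths: 3 h 45 min + 2 h 15 min = 6 h.

6 h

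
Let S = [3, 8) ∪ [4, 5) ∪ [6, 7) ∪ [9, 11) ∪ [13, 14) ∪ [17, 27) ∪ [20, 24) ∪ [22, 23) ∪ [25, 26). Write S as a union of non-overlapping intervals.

[4, 5) overlaps/touches [3, 8) → extend to [3, 8).
[6, 7) overlaps/touches [3, 8) → extend to [3, 8).
[9, 11) is disjoint → start new block.
[13, 14) is disjoint → start new block.
[17, 27) is disjoint → start new block.
[20, 24) overlaps/touches [17, 27) → extend to [17, 27).
[22, 23) overlaps/touches [17, 27) → extend to [17, 27).
[25, 26) overlaps/touches [17, 27) → extend to [17, 27).

[3, 8) ∪ [9, 11) ∪ [13, 14) ∪ [17, 27)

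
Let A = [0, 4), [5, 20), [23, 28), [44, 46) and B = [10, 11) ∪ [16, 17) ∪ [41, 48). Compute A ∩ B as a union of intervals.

[10, 11) ∪ [16, 17) ∪ [44, 46)

[0, 4) falls entirely outside B.
[5, 20) overlaps B on [10, 11), [16, 17).
[23, 28) falls entirely outside B.
[44, 46) overlaps B on [44, 46).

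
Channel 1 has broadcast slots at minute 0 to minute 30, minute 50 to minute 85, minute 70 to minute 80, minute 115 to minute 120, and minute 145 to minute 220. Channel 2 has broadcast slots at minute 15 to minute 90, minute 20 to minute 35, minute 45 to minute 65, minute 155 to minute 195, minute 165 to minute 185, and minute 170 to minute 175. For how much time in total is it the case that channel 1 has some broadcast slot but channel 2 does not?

55 minutes

First set merges to minute 0 to minute 30, minute 50 to minute 85, minute 115 to minute 120, minute 145 to minute 220.
Second set merges to minute 15 to minute 90, minute 155 to minute 195.
A \ B = minute 0 to minute 15, minute 115 to minute 120, minute 145 to minute 155, minute 195 to minute 220.
Total: 15 minutes + 5 minutes + 10 minutes + 25 minutes = 55 minutes.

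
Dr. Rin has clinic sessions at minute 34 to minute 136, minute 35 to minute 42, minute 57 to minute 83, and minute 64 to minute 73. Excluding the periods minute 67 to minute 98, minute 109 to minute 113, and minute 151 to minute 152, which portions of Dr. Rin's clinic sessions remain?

Merge the first list: minute 34 to minute 136.
minute 34 to minute 136 minus B → minute 34 to minute 67, minute 98 to minute 109, minute 113 to minute 136.

minute 34 to minute 67, minute 98 to minute 109, minute 113 to minute 136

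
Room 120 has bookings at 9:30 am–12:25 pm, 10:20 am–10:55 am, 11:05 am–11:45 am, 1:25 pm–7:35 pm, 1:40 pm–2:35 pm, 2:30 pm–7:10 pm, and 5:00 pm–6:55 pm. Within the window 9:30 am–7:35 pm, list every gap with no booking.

The merged coverage is 9:30 am-12:25 pm, 1:25 pm-7:35 pm.
Uncovered inside 9:30 am-7:35 pm: 12:25 pm-1:25 pm.

12:25 pm-1:25 pm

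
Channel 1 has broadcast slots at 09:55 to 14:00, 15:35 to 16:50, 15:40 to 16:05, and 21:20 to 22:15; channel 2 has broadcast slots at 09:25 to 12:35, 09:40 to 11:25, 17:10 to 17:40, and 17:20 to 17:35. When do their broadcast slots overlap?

Merge the first list: 09:55-14:00, 15:35-16:50, 21:20-22:15.
Merge the second list: 09:25-12:35, 17:10-17:40.
09:55-14:00 meets the second set on 09:55-12:35.
15:35-16:50: no overlap with the second set.
21:20-22:15: no overlap with the second set.

09:55-12:35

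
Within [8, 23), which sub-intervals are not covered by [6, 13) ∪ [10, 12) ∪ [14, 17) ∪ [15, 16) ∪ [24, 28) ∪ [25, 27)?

Covered (merged): [6, 13), [14, 17), [24, 28).
Gaps within [8, 23): [13, 14), [17, 23).

[13, 14) ∪ [17, 23)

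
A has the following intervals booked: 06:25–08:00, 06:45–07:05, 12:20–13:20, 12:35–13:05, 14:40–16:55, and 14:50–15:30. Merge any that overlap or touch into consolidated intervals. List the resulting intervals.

06:45–07:05 overlaps/touches 06:25–08:00 → extend to 06:25–08:00.
12:20–13:20 is disjoint → start new block.
12:35–13:05 overlaps/touches 12:20–13:20 → extend to 12:20–13:20.
14:40–16:55 is disjoint → start new block.
14:50–15:30 overlaps/touches 14:40–16:55 → extend to 14:40–16:55.

06:25–08:00, 12:20–13:20, 14:40–16:55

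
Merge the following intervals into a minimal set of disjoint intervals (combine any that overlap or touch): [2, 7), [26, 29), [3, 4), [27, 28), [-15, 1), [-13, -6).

[-15, 1) ∪ [2, 7) ∪ [26, 29)

Sort by start: [-15, 1), [-13, -6), [2, 7), [3, 4), [26, 29), [27, 28).
[-13, -6) overlaps/touches [-15, 1) → extend to [-15, 1).
[2, 7) is disjoint → start new block.
[3, 4) overlaps/touches [2, 7) → extend to [2, 7).
[26, 29) is disjoint → start new block.
[27, 28) overlaps/touches [26, 29) → extend to [26, 29).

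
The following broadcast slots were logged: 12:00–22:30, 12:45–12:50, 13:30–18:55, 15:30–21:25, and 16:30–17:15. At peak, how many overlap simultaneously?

4

Walk the sorted start/end points keeping a running depth.
The depth first hits 4 at 16:30.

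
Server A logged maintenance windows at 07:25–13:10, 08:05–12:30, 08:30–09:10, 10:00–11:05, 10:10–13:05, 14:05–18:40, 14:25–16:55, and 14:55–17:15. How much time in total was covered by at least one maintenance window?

10 h 20 min

Merged: 07:25–13:10, 14:05–18:40.
Lengths: 5 h 45 min + 4 h 35 min = 10 h 20 min.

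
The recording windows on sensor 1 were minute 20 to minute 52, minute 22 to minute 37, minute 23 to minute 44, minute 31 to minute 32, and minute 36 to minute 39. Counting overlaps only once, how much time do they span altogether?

32 minutes

Merged: minute 20 to minute 52.
Length: 32 minutes.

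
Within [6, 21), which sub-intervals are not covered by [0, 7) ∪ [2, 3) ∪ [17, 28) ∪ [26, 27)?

The merged coverage is [0, 7), [17, 28).
Gaps within [6, 21): [7, 17).

[7, 17)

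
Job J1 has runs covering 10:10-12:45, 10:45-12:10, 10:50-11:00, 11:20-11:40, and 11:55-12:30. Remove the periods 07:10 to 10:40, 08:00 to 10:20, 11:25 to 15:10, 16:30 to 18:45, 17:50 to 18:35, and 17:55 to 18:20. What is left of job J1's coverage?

First set merges to 10:10-12:45.
Second set merges to 07:10-10:40, 11:25-15:10, 16:30-18:45.
10:10-12:45 minus B → 10:40-11:25.

10:40-11:25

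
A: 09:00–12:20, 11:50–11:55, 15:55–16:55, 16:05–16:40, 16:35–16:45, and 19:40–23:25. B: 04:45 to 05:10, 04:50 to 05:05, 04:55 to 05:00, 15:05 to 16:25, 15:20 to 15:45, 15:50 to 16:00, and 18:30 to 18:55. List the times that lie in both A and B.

A, merged: 09:00-12:20, 15:55-16:55, 19:40-23:25.
B, merged: 04:45-05:10, 15:05-16:25, 18:30-18:55.
09:00-12:20: no overlap with the second set.
15:55-16:55 meets the second set on 15:55-16:25.
19:40-23:25: no overlap with the second set.

15:55-16:25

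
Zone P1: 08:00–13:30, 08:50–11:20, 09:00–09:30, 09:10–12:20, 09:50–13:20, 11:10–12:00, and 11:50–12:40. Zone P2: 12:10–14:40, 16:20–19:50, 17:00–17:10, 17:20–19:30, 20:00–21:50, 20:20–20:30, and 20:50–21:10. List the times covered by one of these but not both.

A, merged: 08:00–13:30.
B, merged: 12:10–14:40, 16:20–19:50, 20:00–21:50.
A \ B = 08:00–12:10.
B \ A = 13:30–14:40, 16:20–19:50, 20:00–21:50.
Union of the two gives the symmetric difference.

08:00–12:10, 13:30–14:40, 16:20–19:50, 20:00–21:50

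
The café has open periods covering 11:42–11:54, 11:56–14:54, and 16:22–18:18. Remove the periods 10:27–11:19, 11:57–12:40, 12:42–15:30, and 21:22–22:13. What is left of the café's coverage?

11:42–11:54 is untouched.
11:56–14:54 with B removed leaves 11:56–11:57, 12:40–12:42.
16:22–18:18 is untouched.

11:42–11:54, 11:56–11:57, 12:40–12:42, 16:22–18:18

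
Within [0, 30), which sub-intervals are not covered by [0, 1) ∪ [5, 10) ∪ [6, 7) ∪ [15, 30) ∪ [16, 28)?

Covered (merged): [0, 1), [5, 10), [15, 30).
Complement within [0, 30): [1, 5), [10, 15).

[1, 5) ∪ [10, 15)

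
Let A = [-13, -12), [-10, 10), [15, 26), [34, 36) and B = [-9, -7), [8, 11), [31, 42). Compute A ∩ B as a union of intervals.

[-9, -7) ∪ [8, 10) ∪ [34, 36)

[-13, -12) meets no B interval.
[-10, 10) ∩ B → [-9, -7), [8, 10).
[15, 26) meets no B interval.
[34, 36) ∩ B → [34, 36).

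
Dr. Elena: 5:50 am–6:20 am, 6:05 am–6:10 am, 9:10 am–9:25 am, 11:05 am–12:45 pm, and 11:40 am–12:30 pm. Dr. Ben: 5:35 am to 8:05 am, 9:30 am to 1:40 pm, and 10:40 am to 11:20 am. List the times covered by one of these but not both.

First set merges to 5:50 am–6:20 am, 9:10 am–9:25 am, 11:05 am–12:45 pm.
Second set merges to 5:35 am–8:05 am, 9:30 am–1:40 pm.
A \ B = 9:10 am–9:25 am.
B \ A = 5:35 am–5:50 am, 6:20 am–8:05 am, 9:30 am–11:05 am, 12:45 pm–1:40 pm.
Union of the two gives the symmetric difference.

5:35 am–5:50 am, 6:20 am–8:05 am, 9:10 am–9:25 am, 9:30 am–11:05 am, 12:45 pm–1:40 pm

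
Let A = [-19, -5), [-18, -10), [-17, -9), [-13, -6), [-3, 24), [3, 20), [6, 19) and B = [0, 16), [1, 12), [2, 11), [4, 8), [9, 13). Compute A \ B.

Merge the first list: [-19, -5), [-3, 24).
Merge the second list: [0, 16).
[-19, -5): no B overlap → unchanged.
[-3, 24) minus B → [-3, 0), [16, 24).

[-19, -5) ∪ [-3, 0) ∪ [16, 24)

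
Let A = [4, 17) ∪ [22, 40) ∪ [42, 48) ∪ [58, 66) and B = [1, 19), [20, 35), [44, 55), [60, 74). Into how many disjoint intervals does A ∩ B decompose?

4

A ∩ B = [4, 17), [22, 35), [44, 48), [60, 66).
That is 4 disjoint pieces.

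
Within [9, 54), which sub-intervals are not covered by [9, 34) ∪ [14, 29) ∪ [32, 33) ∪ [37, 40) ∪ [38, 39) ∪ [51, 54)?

[34, 37) ∪ [40, 51)

After merging, the occupied span is [9, 34), [37, 40), [51, 54).
Uncovered inside [9, 54): [34, 37), [40, 51).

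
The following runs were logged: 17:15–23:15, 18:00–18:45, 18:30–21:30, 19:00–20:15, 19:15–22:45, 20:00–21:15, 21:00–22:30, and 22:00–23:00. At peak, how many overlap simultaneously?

5

Sweep endpoints in order; track running count of active intervals.
Peak of 5 reached at 20:00.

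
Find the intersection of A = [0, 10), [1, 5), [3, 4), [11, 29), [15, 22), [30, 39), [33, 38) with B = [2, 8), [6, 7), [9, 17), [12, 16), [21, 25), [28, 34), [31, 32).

[2, 8) ∪ [9, 10) ∪ [11, 17) ∪ [21, 25) ∪ [28, 29) ∪ [30, 34)

Merge the first list: [0, 10), [11, 29), [30, 39).
Merge the second list: [2, 8), [9, 17), [21, 25), [28, 34).
[0, 10) overlaps B on [2, 8), [9, 10).
[11, 29) overlaps B on [11, 17), [21, 25), [28, 29).
[30, 39) overlaps B on [30, 34).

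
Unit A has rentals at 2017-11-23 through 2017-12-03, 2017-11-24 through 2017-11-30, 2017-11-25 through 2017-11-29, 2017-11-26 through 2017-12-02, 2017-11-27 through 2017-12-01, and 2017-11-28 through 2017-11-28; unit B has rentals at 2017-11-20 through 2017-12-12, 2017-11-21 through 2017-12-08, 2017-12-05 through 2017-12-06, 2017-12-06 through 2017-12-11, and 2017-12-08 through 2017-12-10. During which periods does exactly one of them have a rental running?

2017-11-20 through 2017-11-22, 2017-12-04 through 2017-12-12

Merge the first list: 2017-11-23 through 2017-12-03.
Merge the second list: 2017-11-20 through 2017-12-12.
A \ B = none.
B \ A = 2017-11-20 through 2017-11-22, 2017-12-04 through 2017-12-12.
Union of the two gives the symmetric difference.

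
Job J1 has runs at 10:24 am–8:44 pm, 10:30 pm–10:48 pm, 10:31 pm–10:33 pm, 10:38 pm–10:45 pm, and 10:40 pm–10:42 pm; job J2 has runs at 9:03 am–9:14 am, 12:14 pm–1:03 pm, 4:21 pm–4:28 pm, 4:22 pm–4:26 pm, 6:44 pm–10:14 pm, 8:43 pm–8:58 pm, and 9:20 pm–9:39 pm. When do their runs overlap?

12:14 pm–1:03 pm, 4:21 pm–4:28 pm, 6:44 pm–8:44 pm

A, merged: 10:24 am–8:44 pm, 10:30 pm–10:48 pm.
B, merged: 9:03 am–9:14 am, 12:14 pm–1:03 pm, 4:21 pm–4:28 pm, 6:44 pm–10:14 pm.
10:24 am–8:44 pm ∩ B → 12:14 pm–1:03 pm, 4:21 pm–4:28 pm, 6:44 pm–8:44 pm.
10:30 pm–10:48 pm meets no B interval.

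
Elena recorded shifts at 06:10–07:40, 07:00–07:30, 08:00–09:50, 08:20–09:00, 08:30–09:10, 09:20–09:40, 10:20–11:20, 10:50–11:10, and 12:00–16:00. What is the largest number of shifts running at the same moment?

Walk the sorted start/end points keeping a running depth.
The depth first hits 3 at 08:30.

3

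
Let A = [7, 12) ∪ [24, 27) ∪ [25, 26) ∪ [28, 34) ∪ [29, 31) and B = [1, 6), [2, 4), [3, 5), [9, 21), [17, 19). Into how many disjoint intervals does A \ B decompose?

3

Merge the first list: [7, 12), [24, 27), [28, 34).
Merge the second list: [1, 6), [9, 21).
A \ B = [7, 9), [24, 27), [28, 34).
That is 3 disjoint pieces.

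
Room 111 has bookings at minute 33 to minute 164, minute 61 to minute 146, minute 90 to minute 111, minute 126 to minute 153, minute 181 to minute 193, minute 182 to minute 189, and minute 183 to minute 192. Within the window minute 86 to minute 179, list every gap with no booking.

minute 164 to minute 179

Covered (merged): minute 33 to minute 164, minute 181 to minute 193.
Gaps within minute 86 to minute 179: minute 164 to minute 179.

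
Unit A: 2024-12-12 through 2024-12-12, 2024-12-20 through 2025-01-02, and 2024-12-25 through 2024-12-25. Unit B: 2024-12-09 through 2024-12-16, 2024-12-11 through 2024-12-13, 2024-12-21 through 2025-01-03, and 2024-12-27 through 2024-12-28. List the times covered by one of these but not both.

2024-12-09 through 2024-12-11, 2024-12-13 through 2024-12-16, 2024-12-20 through 2024-12-20, 2025-01-03 through 2025-01-03

A, merged: 2024-12-12 through 2024-12-12, 2024-12-20 through 2025-01-02.
B, merged: 2024-12-09 through 2024-12-16, 2024-12-21 through 2025-01-03.
A but not B: 2024-12-20 through 2024-12-20.
B but not A: 2024-12-09 through 2024-12-11, 2024-12-13 through 2024-12-16, 2025-01-03 through 2025-01-03.
Combining gives A △ B.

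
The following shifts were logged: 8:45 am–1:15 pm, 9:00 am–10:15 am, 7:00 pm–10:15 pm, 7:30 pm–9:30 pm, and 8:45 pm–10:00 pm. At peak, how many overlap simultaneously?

3

At 8:45 pm, 3 of the intervals are simultaneously active.
No point has more.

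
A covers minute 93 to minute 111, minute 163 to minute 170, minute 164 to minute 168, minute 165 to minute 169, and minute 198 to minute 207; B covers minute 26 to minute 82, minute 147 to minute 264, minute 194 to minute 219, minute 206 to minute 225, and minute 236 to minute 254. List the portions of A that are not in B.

minute 93 to minute 111

A, merged: minute 93 to minute 111, minute 163 to minute 170, minute 198 to minute 207.
B, merged: minute 26 to minute 82, minute 147 to minute 264.
minute 93 to minute 111: nothing removed.
minute 163 to minute 170: entirely removed.
minute 198 to minute 207: entirely removed.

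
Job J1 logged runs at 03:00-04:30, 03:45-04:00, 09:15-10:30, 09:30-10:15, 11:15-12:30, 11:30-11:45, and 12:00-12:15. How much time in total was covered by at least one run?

Merged: 03:00–04:30, 09:15–10:30, 11:15–12:30.
Lengths: 1 h 30 min + 1 h 15 min + 1 h 15 min = 4 h.

4 h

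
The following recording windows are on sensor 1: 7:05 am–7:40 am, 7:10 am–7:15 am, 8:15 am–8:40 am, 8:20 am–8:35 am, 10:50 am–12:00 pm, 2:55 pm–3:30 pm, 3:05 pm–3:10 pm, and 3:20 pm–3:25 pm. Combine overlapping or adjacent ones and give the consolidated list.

7:10 am-7:15 am overlaps/touches 7:05 am-7:40 am → extend to 7:05 am-7:40 am.
8:15 am-8:40 am is disjoint → start new block.
8:20 am-8:35 am overlaps/touches 8:15 am-8:40 am → extend to 8:15 am-8:40 am.
10:50 am-12:00 pm is disjoint → start new block.
2:55 pm-3:30 pm is disjoint → start new block.
3:05 pm-3:10 pm overlaps/touches 2:55 pm-3:30 pm → extend to 2:55 pm-3:30 pm.
3:20 pm-3:25 pm overlaps/touches 2:55 pm-3:30 pm → extend to 2:55 pm-3:30 pm.

7:05 am-7:40 am, 8:15 am-8:40 am, 10:50 am-12:00 pm, 2:55 pm-3:30 pm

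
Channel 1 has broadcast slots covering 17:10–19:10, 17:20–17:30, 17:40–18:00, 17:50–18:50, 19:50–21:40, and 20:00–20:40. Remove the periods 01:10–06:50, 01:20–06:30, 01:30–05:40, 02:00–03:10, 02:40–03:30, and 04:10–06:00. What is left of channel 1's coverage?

First set merges to 17:10–19:10, 19:50–21:40.
Second set merges to 01:10–06:50.
17:10–19:10 is untouched.
19:50–21:40 is untouched.

17:10–19:10, 19:50–21:40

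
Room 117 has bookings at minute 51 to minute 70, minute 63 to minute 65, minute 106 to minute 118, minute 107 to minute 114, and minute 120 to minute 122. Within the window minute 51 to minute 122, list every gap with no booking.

minute 70 to minute 106, minute 118 to minute 120

The merged coverage is minute 51 to minute 70, minute 106 to minute 118, minute 120 to minute 122.
Complement within minute 51 to minute 122: minute 70 to minute 106, minute 118 to minute 120.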